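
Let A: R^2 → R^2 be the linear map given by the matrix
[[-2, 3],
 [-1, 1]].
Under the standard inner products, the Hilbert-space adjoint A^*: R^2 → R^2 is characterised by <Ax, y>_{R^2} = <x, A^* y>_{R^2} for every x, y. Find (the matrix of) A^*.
A^* = A^T =
[[-2, -1],
 [3, 1]]

For real matrices with standard dot products, the defining identity <Ax, y> = <x, A^* y> gives (Ax)^T y = x^T (A^*) y, i.e. x^T A^T y = x^T (A^*) y. Since this holds for all x, y, we must have A^* = A^T. Therefore
A^* =
[[-2, -1],
 [3, 1]].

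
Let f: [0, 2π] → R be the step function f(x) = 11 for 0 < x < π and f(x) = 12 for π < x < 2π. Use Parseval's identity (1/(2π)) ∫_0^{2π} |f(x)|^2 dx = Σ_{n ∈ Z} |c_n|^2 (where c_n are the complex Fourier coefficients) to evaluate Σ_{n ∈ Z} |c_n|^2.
Σ |c_n|^2 = 265/2

Parseval equates the L^2 energy of f (normalised by 1/(2π)) with the ℓ^2 sum of its Fourier coefficients: (1/(2π)) ∫_0^{2π} |f|^2 = Σ |c_n|^2.
Compute the left side: (1/(2π)) [∫_0^π 11^2 dx + ∫_π^{2π} 12^2 dx] = (1/(2π)) · (121π + 144π) = (121 + 144)/2 = 265/2.
So Σ_{n ∈ Z} |c_n|^2 = 265/2.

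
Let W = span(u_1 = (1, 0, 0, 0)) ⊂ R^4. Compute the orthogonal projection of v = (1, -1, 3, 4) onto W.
proj_W(v) = (1, 0, 0, 0)

Set up U = [u_1 | ... | u_1] ∈ R^(4×1). The projector onto W = col(U) is P = U (U^T U)^(-1) U^T.
Compute U^T U =
  [1],
and U^T v = (1).
Solve U^T U · c = U^T v for the coefficients: c = (1). The projection is proj_W(v) = U c.
Check: (v - proj_W(v)) · u_1 = 0  (should be 0).
Result: proj_W(v) = (1, 0, 0, 0).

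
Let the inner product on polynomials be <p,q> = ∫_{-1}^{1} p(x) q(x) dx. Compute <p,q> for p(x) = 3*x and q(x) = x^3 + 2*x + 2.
<p,q> = 26/5

Expand the product: p(x)·q(x) = 3*x^4 + 6*x^2 + 6*x.
∫_{-1}^{1} of each monomial x^k gives [2/(k+1) if k even, 0 if k odd]. Integrating term-by-term (or equivalently evaluating the antiderivative F(x) = 3*x^5/5 + 2*x^3 + 3*x^2 at the endpoints):
  F(1) − F(−1) = 28/5 − (2/5) = 26/5.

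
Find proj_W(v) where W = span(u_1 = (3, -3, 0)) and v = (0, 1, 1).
proj_W(v) = (-1/2, 1/2, 0)

Set up U = [u_1 | ... | u_1] ∈ R^(3×1). The projector onto W = col(U) is P = U (U^T U)^(-1) U^T.
Compute U^T U =
  [18],
and U^T v = (-3).
Solve U^T U · c = U^T v for the coefficients: c = (-1/6). The projection is proj_W(v) = U c.
Check: (v - proj_W(v)) · u_1 = 0  (should be 0).
Result: proj_W(v) = (-1/2, 1/2, 0).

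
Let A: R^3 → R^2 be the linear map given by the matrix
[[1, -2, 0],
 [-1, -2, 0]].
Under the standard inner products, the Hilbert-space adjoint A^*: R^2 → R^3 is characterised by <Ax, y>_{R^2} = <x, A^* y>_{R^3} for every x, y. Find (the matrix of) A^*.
A^* = A^T =
[[1, -1],
 [-2, -2],
 [0, 0]]

For real matrices with standard dot products, the defining identity <Ax, y> = <x, A^* y> gives (Ax)^T y = x^T (A^*) y, i.e. x^T A^T y = x^T (A^*) y. Since this holds for all x, y, we must have A^* = A^T. Therefore
A^* =
[[1, -1],
 [-2, -2],
 [0, 0]].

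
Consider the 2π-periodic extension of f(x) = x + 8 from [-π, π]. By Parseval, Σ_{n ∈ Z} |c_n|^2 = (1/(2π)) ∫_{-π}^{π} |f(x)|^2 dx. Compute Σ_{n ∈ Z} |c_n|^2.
Σ |c_n|^2 = π^2/3 + 64

Expand and integrate term by term over [-π, π]:
  ∫ (x)^2 dx = 1·(2π^3/3); ∫ 2·1·(8)·x dx = 0 (odd integrand); ∫ 8^2 dx = 64·2π.
So (1/(2π)) ∫_{-π}^{π} (x + 8)^2 dx = 1π^2/3 + 64 = π^2/3 + 64.
Parseval ⇒ Σ |c_n|^2 = π^2/3 + 64.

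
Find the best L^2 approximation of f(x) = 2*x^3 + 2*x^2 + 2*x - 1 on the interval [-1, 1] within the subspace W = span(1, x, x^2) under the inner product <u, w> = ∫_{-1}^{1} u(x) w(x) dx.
g(x) = 2*x^2 + 16*x/5 - 1

The best approximation g ∈ W is the orthogonal projection of f onto W. Writing g = a_0 + a_1 x + a_2 x^2, the coefficients solve the normal equations G · a = b where
  G_{ij} = <φ_i, φ_j> and b_i = <f, φ_i>, with φ_0 = 1, φ_1 = x, φ_2 = x^2.
G =
  [2, 0, 2/3]
  [0, 2/3, 0]
  [2/3, 0, 2/5],
b = (-2/3, 32/15, 2/15).
Solving gives a_0 = -1, a_1 = 16/5, a_2 = 2, so
  g(x) = 2*x^2 + 16*x/5 - 1.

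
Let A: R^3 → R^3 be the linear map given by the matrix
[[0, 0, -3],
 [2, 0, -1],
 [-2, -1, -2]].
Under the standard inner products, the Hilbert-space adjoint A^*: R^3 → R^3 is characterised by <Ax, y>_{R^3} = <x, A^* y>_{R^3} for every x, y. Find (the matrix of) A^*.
A^* = A^T =
[[0, 2, -2],
 [0, 0, -1],
 [-3, -1, -2]]

For real matrices with standard dot products, the defining identity <Ax, y> = <x, A^* y> gives (Ax)^T y = x^T (A^*) y, i.e. x^T A^T y = x^T (A^*) y. Since this holds for all x, y, we must have A^* = A^T. Therefore
A^* =
[[0, 2, -2],
 [0, 0, -1],
 [-3, -1, -2]].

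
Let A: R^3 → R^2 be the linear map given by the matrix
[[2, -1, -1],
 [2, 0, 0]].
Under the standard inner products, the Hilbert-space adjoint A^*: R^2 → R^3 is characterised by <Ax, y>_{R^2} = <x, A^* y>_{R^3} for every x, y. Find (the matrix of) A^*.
A^* = A^T =
[[2, 2],
 [-1, 0],
 [-1, 0]]

For real matrices with standard dot products, the defining identity <Ax, y> = <x, A^* y> gives (Ax)^T y = x^T (A^*) y, i.e. x^T A^T y = x^T (A^*) y. Since this holds for all x, y, we must have A^* = A^T. Therefore
A^* =
[[2, 2],
 [-1, 0],
 [-1, 0]].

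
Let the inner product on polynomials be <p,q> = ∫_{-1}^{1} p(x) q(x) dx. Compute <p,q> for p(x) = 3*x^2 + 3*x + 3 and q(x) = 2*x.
<p,q> = 4

Expand the product: p(x)·q(x) = 6*x^3 + 6*x^2 + 6*x.
∫_{-1}^{1} of each monomial x^k gives [2/(k+1) if k even, 0 if k odd]. Integrating term-by-term (or equivalently evaluating the antiderivative F(x) = 3*x^4/2 + 2*x^3 + 3*x^2 at the endpoints):
  F(1) − F(−1) = 13/2 − (5/2) = 4.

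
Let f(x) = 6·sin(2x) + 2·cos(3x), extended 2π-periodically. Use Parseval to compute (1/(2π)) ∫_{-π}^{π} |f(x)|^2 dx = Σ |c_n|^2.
Σ |c_n|^2 = 20

Expand |f|^2 and use orthogonality of {sin(nx), cos(mx)} on [-π, π]:
  ∫_{-π}^{π} sin(nx)^2 dx = π, ∫ cos(mx)^2 dx = π, and cross terms integrate to 0.
So ∫_{-π}^{π} f(x)^2 dx = 6^2 · π + 2^2 · π = (36 + 4)π.
Divide by 2π: (36 + 4)/2 = 20.
By Parseval, this equals Σ |c_n|^2.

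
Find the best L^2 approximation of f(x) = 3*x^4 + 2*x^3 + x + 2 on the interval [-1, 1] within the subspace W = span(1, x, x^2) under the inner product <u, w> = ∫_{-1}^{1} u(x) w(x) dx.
g(x) = 18*x^2/7 + 11*x/5 + 61/35

The best approximation g ∈ W is the orthogonal projection of f onto W. Writing g = a_0 + a_1 x + a_2 x^2, the coefficients solve the normal equations G · a = b where
  G_{ij} = <φ_i, φ_j> and b_i = <f, φ_i>, with φ_0 = 1, φ_1 = x, φ_2 = x^2.
G =
  [2, 0, 2/3]
  [0, 2/3, 0]
  [2/3, 0, 2/5],
b = (26/5, 22/15, 46/21).
Solving gives a_0 = 61/35, a_1 = 11/5, a_2 = 18/7, so
  g(x) = 18*x^2/7 + 11*x/5 + 61/35.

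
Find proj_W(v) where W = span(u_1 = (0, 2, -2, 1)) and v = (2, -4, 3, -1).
proj_W(v) = (0, -10/3, 10/3, -5/3)

Set up U = [u_1 | ... | u_1] ∈ R^(4×1). The projector onto W = col(U) is P = U (U^T U)^(-1) U^T.
Compute U^T U =
  [9],
and U^T v = (-15).
Solve U^T U · c = U^T v for the coefficients: c = (-5/3). The projection is proj_W(v) = U c.
Check: (v - proj_W(v)) · u_1 = 0  (should be 0).
Result: proj_W(v) = (0, -10/3, 10/3, -5/3).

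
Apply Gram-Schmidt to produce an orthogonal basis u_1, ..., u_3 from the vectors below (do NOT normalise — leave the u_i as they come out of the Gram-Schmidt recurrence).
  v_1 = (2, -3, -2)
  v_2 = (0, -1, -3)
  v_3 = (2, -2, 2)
Orthogonal basis:
  u_1 = (2, -3, -2)
  u_2 = (-18/17, 10/17, -33/17)
  u_3 = (-14/89, -12/89, 4/89)

Apply the Gram-Schmidt recurrence
  u_1 = v_1
  u_i = v_i − Σ_{j<i} ((v_i · u_j) / (u_j · u_j)) · u_j.

Step by step this gives:
  u_1 = (2, -3, -2)
  u_2 = (-18/17, 10/17, -33/17)
  u_3 = (-14/89, -12/89, 4/89)

Orthogonality check:
  u_2 · u_1 = 0 (should be 0)
  u_3 · u_1 = 0 (should be 0)
  u_3 · u_2 = 0 (should be 0)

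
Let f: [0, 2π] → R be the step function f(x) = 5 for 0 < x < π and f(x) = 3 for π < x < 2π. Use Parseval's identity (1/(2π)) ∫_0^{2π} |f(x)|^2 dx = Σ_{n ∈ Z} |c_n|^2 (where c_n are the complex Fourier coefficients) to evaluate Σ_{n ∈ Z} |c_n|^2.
Σ |c_n|^2 = 17

Parseval equates the L^2 energy of f (normalised by 1/(2π)) with the ℓ^2 sum of its Fourier coefficients: (1/(2π)) ∫_0^{2π} |f|^2 = Σ |c_n|^2.
Compute the left side: (1/(2π)) [∫_0^π 5^2 dx + ∫_π^{2π} 3^2 dx] = (1/(2π)) · (25π + 9π) = (25 + 9)/2 = 17.
So Σ_{n ∈ Z} |c_n|^2 = 17.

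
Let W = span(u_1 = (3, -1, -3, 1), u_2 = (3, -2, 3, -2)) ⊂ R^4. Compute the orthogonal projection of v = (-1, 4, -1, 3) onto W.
proj_W(v) = (-639/260, 413/260, -561/260, 387/260)

Set up U = [u_1 | ... | u_2] ∈ R^(4×2). The projector onto W = col(U) is P = U (U^T U)^(-1) U^T.
Compute U^T U =
  [20, 0]
  [0, 26],
and U^T v = (-1, -20).
Solve U^T U · c = U^T v for the coefficients: c = (-1/20, -10/13). The projection is proj_W(v) = U c.
Check: (v - proj_W(v)) · u_1 = 0  (should be 0).
Check: (v - proj_W(v)) · u_2 = 0  (should be 0).
Result: proj_W(v) = (-639/260, 413/260, -561/260, 387/260).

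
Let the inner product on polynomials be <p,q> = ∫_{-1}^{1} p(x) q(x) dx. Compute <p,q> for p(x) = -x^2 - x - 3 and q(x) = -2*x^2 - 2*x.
<p,q> = 92/15

Expand the product: p(x)·q(x) = 2*x^4 + 4*x^3 + 8*x^2 + 6*x.
∫_{-1}^{1} of each monomial x^k gives [2/(k+1) if k even, 0 if k odd]. Integrating term-by-term (or equivalently evaluating the antiderivative F(x) = 2*x^5/5 + x^4 + 8*x^3/3 + 3*x^2 at the endpoints):
  F(1) − F(−1) = 106/15 − (14/15) = 92/15.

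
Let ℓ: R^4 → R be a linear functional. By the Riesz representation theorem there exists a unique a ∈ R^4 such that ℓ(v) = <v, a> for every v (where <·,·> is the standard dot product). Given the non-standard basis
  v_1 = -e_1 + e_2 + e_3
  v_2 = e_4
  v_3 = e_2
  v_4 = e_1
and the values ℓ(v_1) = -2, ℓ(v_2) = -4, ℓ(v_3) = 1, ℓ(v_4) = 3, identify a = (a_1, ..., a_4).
a = (3, 1, 0, -4)

Write a = (a_1, ..., a_4) in the standard basis. For each basis vector v_i, ℓ(v_i) = <v_i, a> is a linear equation in the a_j's. Collect the n equations into a matrix system V a = ℓ, where row i of V is v_i (expressed in the standard basis). Since V is invertible (lower-triangular with 1s on the diagonal, up to permutation), solve by back-substitution:
  V =
[[-1, 1, 1, 0],
 [0, 0, 0, 1],
 [0, 1, 0, 0],
 [1, 0, 0, 0]]
  V a = (-2, -4, 1, 3)
Solving gives a = (3, 1, 0, -4).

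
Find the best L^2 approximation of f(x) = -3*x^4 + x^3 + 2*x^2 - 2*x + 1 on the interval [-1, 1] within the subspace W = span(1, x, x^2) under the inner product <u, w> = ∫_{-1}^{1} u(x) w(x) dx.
g(x) = -4*x^2/7 - 7*x/5 + 44/35

The best approximation g ∈ W is the orthogonal projection of f onto W. Writing g = a_0 + a_1 x + a_2 x^2, the coefficients solve the normal equations G · a = b where
  G_{ij} = <φ_i, φ_j> and b_i = <f, φ_i>, with φ_0 = 1, φ_1 = x, φ_2 = x^2.
G =
  [2, 0, 2/3]
  [0, 2/3, 0]
  [2/3, 0, 2/5],
b = (32/15, -14/15, 64/105).
Solving gives a_0 = 44/35, a_1 = -7/5, a_2 = -4/7, so
  g(x) = -4*x^2/7 - 7*x/5 + 44/35.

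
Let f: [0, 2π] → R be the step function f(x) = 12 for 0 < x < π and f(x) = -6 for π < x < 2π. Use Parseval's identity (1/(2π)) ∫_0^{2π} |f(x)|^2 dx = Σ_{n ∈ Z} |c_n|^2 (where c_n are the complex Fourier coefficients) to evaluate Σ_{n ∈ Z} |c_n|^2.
Σ |c_n|^2 = 90

Parseval equates the L^2 energy of f (normalised by 1/(2π)) with the ℓ^2 sum of its Fourier coefficients: (1/(2π)) ∫_0^{2π} |f|^2 = Σ |c_n|^2.
Compute the left side: (1/(2π)) [∫_0^π 12^2 dx + ∫_π^{2π} (-6)^2 dx] = (1/(2π)) · (144π + 36π) = (144 + 36)/2 = 90.
So Σ_{n ∈ Z} |c_n|^2 = 90.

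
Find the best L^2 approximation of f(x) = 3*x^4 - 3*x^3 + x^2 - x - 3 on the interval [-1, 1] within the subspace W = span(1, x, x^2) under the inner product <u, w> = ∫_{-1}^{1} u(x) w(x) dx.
g(x) = 25*x^2/7 - 14*x/5 - 114/35

The best approximation g ∈ W is the orthogonal projection of f onto W. Writing g = a_0 + a_1 x + a_2 x^2, the coefficients solve the normal equations G · a = b where
  G_{ij} = <φ_i, φ_j> and b_i = <f, φ_i>, with φ_0 = 1, φ_1 = x, φ_2 = x^2.
G =
  [2, 0, 2/3]
  [0, 2/3, 0]
  [2/3, 0, 2/5],
b = (-62/15, -28/15, -26/35).
Solving gives a_0 = -114/35, a_1 = -14/5, a_2 = 25/7, so
  g(x) = 25*x^2/7 - 14*x/5 - 114/35.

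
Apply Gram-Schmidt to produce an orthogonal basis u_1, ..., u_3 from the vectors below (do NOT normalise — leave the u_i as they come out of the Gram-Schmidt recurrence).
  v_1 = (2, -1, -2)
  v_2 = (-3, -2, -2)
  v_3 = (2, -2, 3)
Orthogonal basis:
  u_1 = (2, -1, -2)
  u_2 = (-3, -2, -2)
  u_3 = (10/17, -50/17, 35/17)

Apply the Gram-Schmidt recurrence
  u_1 = v_1
  u_i = v_i − Σ_{j<i} ((v_i · u_j) / (u_j · u_j)) · u_j.

Step by step this gives:
  u_1 = (2, -1, -2)
  u_2 = (-3, -2, -2)
  u_3 = (10/17, -50/17, 35/17)

Orthogonality check:
  u_2 · u_1 = 0 (should be 0)
  u_3 · u_1 = 0 (should be 0)
  u_3 · u_2 = 0 (should be 0)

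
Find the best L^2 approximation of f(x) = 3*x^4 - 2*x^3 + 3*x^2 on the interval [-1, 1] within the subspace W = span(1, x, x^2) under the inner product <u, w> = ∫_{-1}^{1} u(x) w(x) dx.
g(x) = 39*x^2/7 - 6*x/5 - 9/35

The best approximation g ∈ W is the orthogonal projection of f onto W. Writing g = a_0 + a_1 x + a_2 x^2, the coefficients solve the normal equations G · a = b where
  G_{ij} = <φ_i, φ_j> and b_i = <f, φ_i>, with φ_0 = 1, φ_1 = x, φ_2 = x^2.
G =
  [2, 0, 2/3]
  [0, 2/3, 0]
  [2/3, 0, 2/5],
b = (16/5, -4/5, 72/35).
Solving gives a_0 = -9/35, a_1 = -6/5, a_2 = 39/7, so
  g(x) = 39*x^2/7 - 6*x/5 - 9/35.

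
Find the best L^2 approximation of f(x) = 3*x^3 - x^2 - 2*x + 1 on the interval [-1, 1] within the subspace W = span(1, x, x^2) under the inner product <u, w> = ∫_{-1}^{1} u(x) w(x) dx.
g(x) = -x^2 - x/5 + 1

The best approximation g ∈ W is the orthogonal projection of f onto W. Writing g = a_0 + a_1 x + a_2 x^2, the coefficients solve the normal equations G · a = b where
  G_{ij} = <φ_i, φ_j> and b_i = <f, φ_i>, with φ_0 = 1, φ_1 = x, φ_2 = x^2.
G =
  [2, 0, 2/3]
  [0, 2/3, 0]
  [2/3, 0, 2/5],
b = (4/3, -2/15, 4/15).
Solving gives a_0 = 1, a_1 = -1/5, a_2 = -1, so
  g(x) = -x^2 - x/5 + 1.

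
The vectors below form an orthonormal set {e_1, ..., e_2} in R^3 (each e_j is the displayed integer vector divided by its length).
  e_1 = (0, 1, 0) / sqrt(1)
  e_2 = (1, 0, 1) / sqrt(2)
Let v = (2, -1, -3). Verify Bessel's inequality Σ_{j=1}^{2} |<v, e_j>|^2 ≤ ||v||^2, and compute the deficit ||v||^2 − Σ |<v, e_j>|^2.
Σ |<v, e_j>|^2 = 3/2; ||v||^2 = 14; deficit = 25/2

Write each e_j = u_j / sqrt(<u_j, u_j>) where u_j is the displayed integer vector. Then <v, e_j> = <v, u_j> / sqrt(<u_j, u_j>), so |<v, e_j>|^2 = <v, u_j>^2 / <u_j, u_j>.
Coefficients: <v, e_1> = -1/sqrt(1), <v, e_2> = -1/sqrt(2).
Square and sum: Σ |<v, e_j>|^2 = 3/2.
Compute ||v||^2 = v·v = 14.
Deficit = 14 − 3/2 = 25/2 ≥ 0, confirming Bessel's inequality. (The deficit equals ||v − Σ <v,e_j> e_j||^2, the squared distance from v to span{e_j}.)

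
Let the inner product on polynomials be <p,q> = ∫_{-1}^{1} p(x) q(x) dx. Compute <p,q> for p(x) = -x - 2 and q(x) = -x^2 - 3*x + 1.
<p,q> = -2/3

Expand the product: p(x)·q(x) = x^3 + 5*x^2 + 5*x - 2.
∫_{-1}^{1} of each monomial x^k gives [2/(k+1) if k even, 0 if k odd]. Integrating term-by-term (or equivalently evaluating the antiderivative F(x) = x^4/4 + 5*x^3/3 + 5*x^2/2 - 2*x at the endpoints):
  F(1) − F(−1) = 29/12 − (37/12) = -2/3.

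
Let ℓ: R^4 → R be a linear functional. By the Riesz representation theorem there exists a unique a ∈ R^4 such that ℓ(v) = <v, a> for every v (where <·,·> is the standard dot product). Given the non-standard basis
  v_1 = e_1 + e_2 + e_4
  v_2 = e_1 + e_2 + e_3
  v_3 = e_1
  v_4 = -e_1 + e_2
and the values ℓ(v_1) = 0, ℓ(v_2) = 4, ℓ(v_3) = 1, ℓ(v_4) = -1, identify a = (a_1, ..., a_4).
a = (1, 0, 3, -1)

Write a = (a_1, ..., a_4) in the standard basis. For each basis vector v_i, ℓ(v_i) = <v_i, a> is a linear equation in the a_j's. Collect the n equations into a matrix system V a = ℓ, where row i of V is v_i (expressed in the standard basis). Since V is invertible (lower-triangular with 1s on the diagonal, up to permutation), solve by back-substitution:
  V =
[[1, 1, 0, 1],
 [1, 1, 1, 0],
 [1, 0, 0, 0],
 [-1, 1, 0, 0]]
  V a = (0, 4, 1, -1)
Solving gives a = (1, 0, 3, -1).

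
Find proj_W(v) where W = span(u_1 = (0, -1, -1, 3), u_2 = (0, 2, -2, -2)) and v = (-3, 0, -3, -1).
proj_W(v) = (0, 4/3, -7/3, -1/3)

Set up U = [u_1 | ... | u_2] ∈ R^(4×2). The projector onto W = col(U) is P = U (U^T U)^(-1) U^T.
Compute U^T U =
  [11, -6]
  [-6, 12],
and U^T v = (0, 8).
Solve U^T U · c = U^T v for the coefficients: c = (1/2, 11/12). The projection is proj_W(v) = U c.
Check: (v - proj_W(v)) · u_1 = 0  (should be 0).
Check: (v - proj_W(v)) · u_2 = 0  (should be 0).
Result: proj_W(v) = (0, 4/3, -7/3, -1/3).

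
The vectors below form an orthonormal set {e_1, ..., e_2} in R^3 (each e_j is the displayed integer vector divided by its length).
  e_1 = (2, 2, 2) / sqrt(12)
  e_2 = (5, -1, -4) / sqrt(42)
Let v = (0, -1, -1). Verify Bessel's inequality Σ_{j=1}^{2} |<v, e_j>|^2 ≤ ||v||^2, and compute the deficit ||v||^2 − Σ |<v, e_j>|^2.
Σ |<v, e_j>|^2 = 27/14; ||v||^2 = 2; deficit = 1/14

Write each e_j = u_j / sqrt(<u_j, u_j>) where u_j is the displayed integer vector. Then <v, e_j> = <v, u_j> / sqrt(<u_j, u_j>), so |<v, e_j>|^2 = <v, u_j>^2 / <u_j, u_j>.
Coefficients: <v, e_1> = -4/sqrt(12), <v, e_2> = 5/sqrt(42).
Square and sum: Σ |<v, e_j>|^2 = 27/14.
Compute ||v||^2 = v·v = 2.
Deficit = 2 − 27/14 = 1/14 ≥ 0, confirming Bessel's inequality. (The deficit equals ||v − Σ <v,e_j> e_j||^2, the squared distance from v to span{e_j}.)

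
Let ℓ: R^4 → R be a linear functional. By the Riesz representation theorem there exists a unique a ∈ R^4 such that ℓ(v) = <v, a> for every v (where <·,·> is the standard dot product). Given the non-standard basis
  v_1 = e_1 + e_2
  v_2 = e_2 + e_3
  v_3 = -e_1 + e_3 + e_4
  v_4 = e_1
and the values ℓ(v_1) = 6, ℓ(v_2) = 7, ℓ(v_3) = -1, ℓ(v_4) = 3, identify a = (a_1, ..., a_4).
a = (3, 3, 4, -2)

Write a = (a_1, ..., a_4) in the standard basis. For each basis vector v_i, ℓ(v_i) = <v_i, a> is a linear equation in the a_j's. Collect the n equations into a matrix system V a = ℓ, where row i of V is v_i (expressed in the standard basis). Since V is invertible (lower-triangular with 1s on the diagonal, up to permutation), solve by back-substitution:
  V =
[[1, 1, 0, 0],
 [0, 1, 1, 0],
 [-1, 0, 1, 1],
 [1, 0, 0, 0]]
  V a = (6, 7, -1, 3)
Solving gives a = (3, 3, 4, -2).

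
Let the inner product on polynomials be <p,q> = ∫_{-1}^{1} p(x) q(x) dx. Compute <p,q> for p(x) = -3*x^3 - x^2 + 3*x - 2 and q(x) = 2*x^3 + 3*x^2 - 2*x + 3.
<p,q> = -704/35

Expand the product: p(x)·q(x) = -6*x^6 - 11*x^5 + 9*x^4 - 2*x^3 - 15*x^2 + 13*x - 6.
∫_{-1}^{1} of each monomial x^k gives [2/(k+1) if k even, 0 if k odd]. Integrating term-by-term (or equivalently evaluating the antiderivative F(x) = -6*x^7/7 - 11*x^6/6 + 9*x^5/5 - x^4/2 - 5*x^3 + 13*x^2/2 - 6*x at the endpoints):
  F(1) − F(−1) = -1237/210 − (2987/210) = -704/35.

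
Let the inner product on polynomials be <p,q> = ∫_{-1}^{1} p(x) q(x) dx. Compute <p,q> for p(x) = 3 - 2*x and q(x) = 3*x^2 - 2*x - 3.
<p,q> = -28/3

Expand the product: p(x)·q(x) = -6*x^3 + 13*x^2 - 9.
∫_{-1}^{1} of each monomial x^k gives [2/(k+1) if k even, 0 if k odd]. Integrating term-by-term (or equivalently evaluating the antiderivative F(x) = -3*x^4/2 + 13*x^3/3 - 9*x at the endpoints):
  F(1) − F(−1) = -37/6 − (19/6) = -28/3.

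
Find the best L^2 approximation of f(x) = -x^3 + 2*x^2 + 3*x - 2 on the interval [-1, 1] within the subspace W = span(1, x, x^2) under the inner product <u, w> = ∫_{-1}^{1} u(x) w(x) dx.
g(x) = 2*x^2 + 12*x/5 - 2

The best approximation g ∈ W is the orthogonal projection of f onto W. Writing g = a_0 + a_1 x + a_2 x^2, the coefficients solve the normal equations G · a = b where
  G_{ij} = <φ_i, φ_j> and b_i = <f, φ_i>, with φ_0 = 1, φ_1 = x, φ_2 = x^2.
G =
  [2, 0, 2/3]
  [0, 2/3, 0]
  [2/3, 0, 2/5],
b = (-8/3, 8/5, -8/15).
Solving gives a_0 = -2, a_1 = 12/5, a_2 = 2, so
  g(x) = 2*x^2 + 12*x/5 - 2.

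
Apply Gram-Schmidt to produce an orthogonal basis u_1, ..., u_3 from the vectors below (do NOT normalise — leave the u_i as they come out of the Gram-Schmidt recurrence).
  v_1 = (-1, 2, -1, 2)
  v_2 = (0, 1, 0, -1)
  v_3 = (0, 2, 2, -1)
Orthogonal basis:
  u_1 = (-1, 2, -1, 2)
  u_2 = (0, 1, 0, -1)
  u_3 = (0, 1/2, 2, 1/2)

Apply the Gram-Schmidt recurrence
  u_1 = v_1
  u_i = v_i − Σ_{j<i} ((v_i · u_j) / (u_j · u_j)) · u_j.

Step by step this gives:
  u_1 = (-1, 2, -1, 2)
  u_2 = (0, 1, 0, -1)
  u_3 = (0, 1/2, 2, 1/2)

Orthogonality check:
  u_2 · u_1 = 0 (should be 0)
  u_3 · u_1 = 0 (should be 0)
  u_3 · u_2 = 0 (should be 0)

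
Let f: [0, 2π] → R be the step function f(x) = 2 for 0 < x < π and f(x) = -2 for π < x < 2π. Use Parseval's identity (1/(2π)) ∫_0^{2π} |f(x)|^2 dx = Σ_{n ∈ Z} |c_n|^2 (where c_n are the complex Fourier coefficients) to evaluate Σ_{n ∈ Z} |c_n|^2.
Σ |c_n|^2 = 4

Parseval equates the L^2 energy of f (normalised by 1/(2π)) with the ℓ^2 sum of its Fourier coefficients: (1/(2π)) ∫_0^{2π} |f|^2 = Σ |c_n|^2.
Compute the left side: (1/(2π)) [∫_0^π 2^2 dx + ∫_π^{2π} (-2)^2 dx] = (1/(2π)) · (4π + 4π) = (4 + 4)/2 = 4.
So Σ_{n ∈ Z} |c_n|^2 = 4.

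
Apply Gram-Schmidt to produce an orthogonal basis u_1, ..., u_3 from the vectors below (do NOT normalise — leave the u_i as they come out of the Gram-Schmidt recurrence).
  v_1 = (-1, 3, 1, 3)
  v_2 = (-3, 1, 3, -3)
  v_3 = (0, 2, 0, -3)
Orthogonal basis:
  u_1 = (-1, 3, 1, 3)
  u_2 = (-3, 1, 3, -3)
  u_3 = (36/35, 72/35, -36/35, -48/35)

Apply the Gram-Schmidt recurrence
  u_1 = v_1
  u_i = v_i − Σ_{j<i} ((v_i · u_j) / (u_j · u_j)) · u_j.

Step by step this gives:
  u_1 = (-1, 3, 1, 3)
  u_2 = (-3, 1, 3, -3)
  u_3 = (36/35, 72/35, -36/35, -48/35)

Orthogonality check:
  u_2 · u_1 = 0 (should be 0)
  u_3 · u_1 = 0 (should be 0)
  u_3 · u_2 = 0 (should be 0)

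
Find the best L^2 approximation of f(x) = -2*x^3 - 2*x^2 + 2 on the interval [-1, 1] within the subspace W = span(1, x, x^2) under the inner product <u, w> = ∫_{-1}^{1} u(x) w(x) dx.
g(x) = -2*x^2 - 6*x/5 + 2

The best approximation g ∈ W is the orthogonal projection of f onto W. Writing g = a_0 + a_1 x + a_2 x^2, the coefficients solve the normal equations G · a = b where
  G_{ij} = <φ_i, φ_j> and b_i = <f, φ_i>, with φ_0 = 1, φ_1 = x, φ_2 = x^2.
G =
  [2, 0, 2/3]
  [0, 2/3, 0]
  [2/3, 0, 2/5],
b = (8/3, -4/5, 8/15).
Solving gives a_0 = 2, a_1 = -6/5, a_2 = -2, so
  g(x) = -2*x^2 - 6*x/5 + 2.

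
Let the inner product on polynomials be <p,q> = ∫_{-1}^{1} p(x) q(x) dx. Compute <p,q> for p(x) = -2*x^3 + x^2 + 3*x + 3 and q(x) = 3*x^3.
<p,q> = 66/35

Expand the product: p(x)·q(x) = -6*x^6 + 3*x^5 + 9*x^4 + 9*x^3.
∫_{-1}^{1} of each monomial x^k gives [2/(k+1) if k even, 0 if k odd]. Integrating term-by-term (or equivalently evaluating the antiderivative F(x) = -6*x^7/7 + x^6/2 + 9*x^5/5 + 9*x^4/4 at the endpoints):
  F(1) − F(−1) = 517/140 − (253/140) = 66/35.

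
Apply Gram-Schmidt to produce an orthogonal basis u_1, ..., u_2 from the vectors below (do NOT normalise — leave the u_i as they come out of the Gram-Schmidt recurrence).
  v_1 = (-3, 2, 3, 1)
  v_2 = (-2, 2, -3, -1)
Orthogonal basis:
  u_1 = (-3, 2, 3, 1)
  u_2 = (-2, 2, -3, -1)

Apply the Gram-Schmidt recurrence
  u_1 = v_1
  u_i = v_i − Σ_{j<i} ((v_i · u_j) / (u_j · u_j)) · u_j.

Step by step this gives:
  u_1 = (-3, 2, 3, 1)
  u_2 = (-2, 2, -3, -1)

Orthogonality check:
  u_2 · u_1 = 0 (should be 0)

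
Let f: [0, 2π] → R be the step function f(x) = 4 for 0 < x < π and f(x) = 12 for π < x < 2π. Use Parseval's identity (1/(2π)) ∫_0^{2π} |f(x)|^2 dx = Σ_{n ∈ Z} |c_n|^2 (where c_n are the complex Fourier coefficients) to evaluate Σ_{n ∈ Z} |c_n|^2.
Σ |c_n|^2 = 80

Parseval equates the L^2 energy of f (normalised by 1/(2π)) with the ℓ^2 sum of its Fourier coefficients: (1/(2π)) ∫_0^{2π} |f|^2 = Σ |c_n|^2.
Compute the left side: (1/(2π)) [∫_0^π 4^2 dx + ∫_π^{2π} 12^2 dx] = (1/(2π)) · (16π + 144π) = (16 + 144)/2 = 80.
So Σ_{n ∈ Z} |c_n|^2 = 80.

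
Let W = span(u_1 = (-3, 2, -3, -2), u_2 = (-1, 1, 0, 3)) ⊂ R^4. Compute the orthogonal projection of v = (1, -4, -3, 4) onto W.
proj_W(v) = (137/285, -34/285, 103/95, 38/15)

Set up U = [u_1 | ... | u_2] ∈ R^(4×2). The projector onto W = col(U) is P = U (U^T U)^(-1) U^T.
Compute U^T U =
  [26, -1]
  [-1, 11],
and U^T v = (-10, 7).
Solve U^T U · c = U^T v for the coefficients: c = (-103/285, 172/285). The projection is proj_W(v) = U c.
Check: (v - proj_W(v)) · u_1 = 0  (should be 0).
Check: (v - proj_W(v)) · u_2 = 0  (should be 0).
Result: proj_W(v) = (137/285, -34/285, 103/95, 38/15).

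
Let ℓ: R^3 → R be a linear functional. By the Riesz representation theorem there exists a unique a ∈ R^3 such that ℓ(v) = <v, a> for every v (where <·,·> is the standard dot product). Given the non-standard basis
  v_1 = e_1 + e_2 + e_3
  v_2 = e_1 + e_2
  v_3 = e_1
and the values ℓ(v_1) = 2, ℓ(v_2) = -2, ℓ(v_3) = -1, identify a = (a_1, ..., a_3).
a = (-1, -1, 4)

Write a = (a_1, ..., a_3) in the standard basis. For each basis vector v_i, ℓ(v_i) = <v_i, a> is a linear equation in the a_j's. Collect the n equations into a matrix system V a = ℓ, where row i of V is v_i (expressed in the standard basis). Since V is invertible (lower-triangular with 1s on the diagonal, up to permutation), solve by back-substitution:
  V =
[[1, 1, 1],
 [1, 1, 0],
 [1, 0, 0]]
  V a = (2, -2, -1)
Solving gives a = (-1, -1, 4).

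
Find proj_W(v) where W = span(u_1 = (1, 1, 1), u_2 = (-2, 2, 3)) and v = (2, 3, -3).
proj_W(v) = (109/42, 1/42, -13/21)

Set up U = [u_1 | ... | u_2] ∈ R^(3×2). The projector onto W = col(U) is P = U (U^T U)^(-1) U^T.
Compute U^T U =
  [3, 3]
  [3, 17],
and U^T v = (2, -7).
Solve U^T U · c = U^T v for the coefficients: c = (55/42, -9/14). The projection is proj_W(v) = U c.
Check: (v - proj_W(v)) · u_1 = 0  (should be 0).
Check: (v - proj_W(v)) · u_2 = 0  (should be 0).
Result: proj_W(v) = (109/42, 1/42, -13/21).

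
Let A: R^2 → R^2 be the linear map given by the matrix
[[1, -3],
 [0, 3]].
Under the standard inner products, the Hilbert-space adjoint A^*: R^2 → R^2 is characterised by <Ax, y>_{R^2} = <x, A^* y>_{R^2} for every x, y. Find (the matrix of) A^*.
A^* = A^T =
[[1, 0],
 [-3, 3]]

For real matrices with standard dot products, the defining identity <Ax, y> = <x, A^* y> gives (Ax)^T y = x^T (A^*) y, i.e. x^T A^T y = x^T (A^*) y. Since this holds for all x, y, we must have A^* = A^T. Therefore
A^* =
[[1, 0],
 [-3, 3]].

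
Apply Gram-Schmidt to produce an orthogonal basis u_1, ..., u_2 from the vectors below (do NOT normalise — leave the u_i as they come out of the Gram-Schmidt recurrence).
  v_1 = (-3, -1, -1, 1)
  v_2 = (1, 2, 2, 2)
Orthogonal basis:
  u_1 = (-3, -1, -1, 1)
  u_2 = (-1/4, 19/12, 19/12, 29/12)

Apply the Gram-Schmidt recurrence
  u_1 = v_1
  u_i = v_i − Σ_{j<i} ((v_i · u_j) / (u_j · u_j)) · u_j.

Step by step this gives:
  u_1 = (-3, -1, -1, 1)
  u_2 = (-1/4, 19/12, 19/12, 29/12)

Orthogonality check:
  u_2 · u_1 = 0 (should be 0)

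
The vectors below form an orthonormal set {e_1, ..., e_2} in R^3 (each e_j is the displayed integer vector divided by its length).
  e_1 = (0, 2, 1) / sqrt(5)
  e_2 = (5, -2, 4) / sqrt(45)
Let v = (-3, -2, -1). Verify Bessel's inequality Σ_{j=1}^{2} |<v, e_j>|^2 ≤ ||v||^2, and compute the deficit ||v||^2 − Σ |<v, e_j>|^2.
Σ |<v, e_j>|^2 = 10; ||v||^2 = 14; deficit = 4

Write each e_j = u_j / sqrt(<u_j, u_j>) where u_j is the displayed integer vector. Then <v, e_j> = <v, u_j> / sqrt(<u_j, u_j>), so |<v, e_j>|^2 = <v, u_j>^2 / <u_j, u_j>.
Coefficients: <v, e_1> = -5/sqrt(5), <v, e_2> = -15/sqrt(45).
Square and sum: Σ |<v, e_j>|^2 = 10.
Compute ||v||^2 = v·v = 14.
Deficit = 14 − 10 = 4 ≥ 0, confirming Bessel's inequality. (The deficit equals ||v − Σ <v,e_j> e_j||^2, the squared distance from v to span{e_j}.)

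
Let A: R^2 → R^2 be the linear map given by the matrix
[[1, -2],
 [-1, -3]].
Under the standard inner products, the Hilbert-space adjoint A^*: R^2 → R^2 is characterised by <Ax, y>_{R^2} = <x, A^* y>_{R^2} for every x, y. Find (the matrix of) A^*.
A^* = A^T =
[[1, -1],
 [-2, -3]]

For real matrices with standard dot products, the defining identity <Ax, y> = <x, A^* y> gives (Ax)^T y = x^T (A^*) y, i.e. x^T A^T y = x^T (A^*) y. Since this holds for all x, y, we must have A^* = A^T. Therefore
A^* =
[[1, -1],
 [-2, -3]].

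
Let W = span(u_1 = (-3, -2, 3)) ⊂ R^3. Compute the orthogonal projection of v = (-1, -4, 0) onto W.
proj_W(v) = (-3/2, -1, 3/2)

Set up U = [u_1 | ... | u_1] ∈ R^(3×1). The projector onto W = col(U) is P = U (U^T U)^(-1) U^T.
Compute U^T U =
  [22],
and U^T v = (11).
Solve U^T U · c = U^T v for the coefficients: c = (1/2). The projection is proj_W(v) = U c.
Check: (v - proj_W(v)) · u_1 = 0  (should be 0).
Result: proj_W(v) = (-3/2, -1, 3/2).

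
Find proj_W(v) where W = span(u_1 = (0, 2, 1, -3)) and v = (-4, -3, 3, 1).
proj_W(v) = (0, -6/7, -3/7, 9/7)

Set up U = [u_1 | ... | u_1] ∈ R^(4×1). The projector onto W = col(U) is P = U (U^T U)^(-1) U^T.
Compute U^T U =
  [14],
and U^T v = (-6).
Solve U^T U · c = U^T v for the coefficients: c = (-3/7). The projection is proj_W(v) = U c.
Check: (v - proj_W(v)) · u_1 = 0  (should be 0).
Result: proj_W(v) = (0, -6/7, -3/7, 9/7).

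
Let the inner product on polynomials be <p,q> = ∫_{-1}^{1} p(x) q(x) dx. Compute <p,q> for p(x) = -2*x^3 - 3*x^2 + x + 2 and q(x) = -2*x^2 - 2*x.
<p,q> = 0

Expand the product: p(x)·q(x) = 4*x^5 + 10*x^4 + 4*x^3 - 6*x^2 - 4*x.
∫_{-1}^{1} of each monomial x^k gives [2/(k+1) if k even, 0 if k odd]. Integrating term-by-term (or equivalently evaluating the antiderivative F(x) = 2*x^6/3 + 2*x^5 + x^4 - 2*x^3 - 2*x^2 at the endpoints):
  F(1) − F(−1) = -1/3 − (-1/3) = 0.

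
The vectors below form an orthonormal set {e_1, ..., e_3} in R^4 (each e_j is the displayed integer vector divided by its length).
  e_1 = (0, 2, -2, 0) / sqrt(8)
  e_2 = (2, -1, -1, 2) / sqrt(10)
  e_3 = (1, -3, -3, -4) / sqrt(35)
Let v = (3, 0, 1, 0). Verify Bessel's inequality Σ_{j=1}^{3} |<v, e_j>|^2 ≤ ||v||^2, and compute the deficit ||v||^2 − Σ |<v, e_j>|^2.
Σ |<v, e_j>|^2 = 3; ||v||^2 = 10; deficit = 7

Write each e_j = u_j / sqrt(<u_j, u_j>) where u_j is the displayed integer vector. Then <v, e_j> = <v, u_j> / sqrt(<u_j, u_j>), so |<v, e_j>|^2 = <v, u_j>^2 / <u_j, u_j>.
Coefficients: <v, e_1> = -2/sqrt(8), <v, e_2> = 5/sqrt(10), <v, e_3> = 0/sqrt(35).
Square and sum: Σ |<v, e_j>|^2 = 3.
Compute ||v||^2 = v·v = 10.
Deficit = 10 − 3 = 7 ≥ 0, confirming Bessel's inequality. (The deficit equals ||v − Σ <v,e_j> e_j||^2, the squared distance from v to span{e_j}.)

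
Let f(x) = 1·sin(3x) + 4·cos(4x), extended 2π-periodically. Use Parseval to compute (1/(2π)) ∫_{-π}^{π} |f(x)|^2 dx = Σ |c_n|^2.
Σ |c_n|^2 = 17/2

Expand |f|^2 and use orthogonality of {sin(nx), cos(mx)} on [-π, π]:
  ∫_{-π}^{π} sin(nx)^2 dx = π, ∫ cos(mx)^2 dx = π, and cross terms integrate to 0.
So ∫_{-π}^{π} f(x)^2 dx = 1^2 · π + 4^2 · π = (1 + 16)π.
Divide by 2π: (1 + 16)/2 = 17/2.
By Parseval, this equals Σ |c_n|^2.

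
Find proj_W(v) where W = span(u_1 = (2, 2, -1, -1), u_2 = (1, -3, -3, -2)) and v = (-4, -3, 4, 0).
proj_W(v) = (-866/229, -658/229, 563/229, 511/229)

Set up U = [u_1 | ... | u_2] ∈ R^(4×2). The projector onto W = col(U) is P = U (U^T U)^(-1) U^T.
Compute U^T U =
  [10, 1]
  [1, 23],
and U^T v = (-18, -7).
Solve U^T U · c = U^T v for the coefficients: c = (-407/229, -52/229). The projection is proj_W(v) = U c.
Check: (v - proj_W(v)) · u_1 = 0  (should be 0).
Check: (v - proj_W(v)) · u_2 = 0  (should be 0).
Result: proj_W(v) = (-866/229, -658/229, 563/229, 511/229).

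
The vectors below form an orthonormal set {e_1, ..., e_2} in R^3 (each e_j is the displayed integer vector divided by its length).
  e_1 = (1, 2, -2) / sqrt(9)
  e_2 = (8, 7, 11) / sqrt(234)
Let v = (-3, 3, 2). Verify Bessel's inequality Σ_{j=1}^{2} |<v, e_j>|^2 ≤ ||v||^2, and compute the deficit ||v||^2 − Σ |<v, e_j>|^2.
Σ |<v, e_j>|^2 = 43/26; ||v||^2 = 22; deficit = 529/26

Write each e_j = u_j / sqrt(<u_j, u_j>) where u_j is the displayed integer vector. Then <v, e_j> = <v, u_j> / sqrt(<u_j, u_j>), so |<v, e_j>|^2 = <v, u_j>^2 / <u_j, u_j>.
Coefficients: <v, e_1> = -1/sqrt(9), <v, e_2> = 19/sqrt(234).
Square and sum: Σ |<v, e_j>|^2 = 43/26.
Compute ||v||^2 = v·v = 22.
Deficit = 22 − 43/26 = 529/26 ≥ 0, confirming Bessel's inequality. (The deficit equals ||v − Σ <v,e_j> e_j||^2, the squared distance from v to span{e_j}.)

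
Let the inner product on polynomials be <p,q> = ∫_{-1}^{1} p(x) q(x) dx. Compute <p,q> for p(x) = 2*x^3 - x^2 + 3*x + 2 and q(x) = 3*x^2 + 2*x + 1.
<p,q> = 176/15

Expand the product: p(x)·q(x) = 6*x^5 + x^4 + 9*x^3 + 11*x^2 + 7*x + 2.
∫_{-1}^{1} of each monomial x^k gives [2/(k+1) if k even, 0 if k odd]. Integrating term-by-term (or equivalently evaluating the antiderivative F(x) = x^6 + x^5/5 + 9*x^4/4 + 11*x^3/3 + 7*x^2/2 + 2*x at the endpoints):
  F(1) − F(−1) = 757/60 − (53/60) = 176/15.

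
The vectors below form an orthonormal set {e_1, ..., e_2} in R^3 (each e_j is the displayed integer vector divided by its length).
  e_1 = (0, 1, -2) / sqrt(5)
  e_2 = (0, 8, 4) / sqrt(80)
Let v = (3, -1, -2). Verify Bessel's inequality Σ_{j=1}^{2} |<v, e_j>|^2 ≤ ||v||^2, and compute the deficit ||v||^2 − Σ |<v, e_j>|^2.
Σ |<v, e_j>|^2 = 5; ||v||^2 = 14; deficit = 9

Write each e_j = u_j / sqrt(<u_j, u_j>) where u_j is the displayed integer vector. Then <v, e_j> = <v, u_j> / sqrt(<u_j, u_j>), so |<v, e_j>|^2 = <v, u_j>^2 / <u_j, u_j>.
Coefficients: <v, e_1> = 3/sqrt(5), <v, e_2> = -16/sqrt(80).
Square and sum: Σ |<v, e_j>|^2 = 5.
Compute ||v||^2 = v·v = 14.
Deficit = 14 − 5 = 9 ≥ 0, confirming Bessel's inequality. (The deficit equals ||v − Σ <v,e_j> e_j||^2, the squared distance from v to span{e_j}.)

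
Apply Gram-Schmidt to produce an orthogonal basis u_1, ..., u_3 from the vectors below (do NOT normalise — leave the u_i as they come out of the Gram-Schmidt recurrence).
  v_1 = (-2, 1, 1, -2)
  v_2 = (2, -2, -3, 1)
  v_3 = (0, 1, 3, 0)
Orthogonal basis:
  u_1 = (-2, 1, 1, -2)
  u_2 = (-1/5, -9/10, -19/10, -6/5)
  u_3 = (34/59, -24/59, 28/59, -32/59)

Apply the Gram-Schmidt recurrence
  u_1 = v_1
  u_i = v_i − Σ_{j<i} ((v_i · u_j) / (u_j · u_j)) · u_j.

Step by step this gives:
  u_1 = (-2, 1, 1, -2)
  u_2 = (-1/5, -9/10, -19/10, -6/5)
  u_3 = (34/59, -24/59, 28/59, -32/59)

Orthogonality check:
  u_2 · u_1 = 0 (should be 0)
  u_3 · u_1 = 0 (should be 0)
  u_3 · u_2 = 0 (should be 0)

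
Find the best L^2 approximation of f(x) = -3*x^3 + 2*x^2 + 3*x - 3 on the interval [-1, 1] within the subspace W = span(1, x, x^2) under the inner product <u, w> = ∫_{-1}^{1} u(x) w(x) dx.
g(x) = 2*x^2 + 6*x/5 - 3

The best approximation g ∈ W is the orthogonal projection of f onto W. Writing g = a_0 + a_1 x + a_2 x^2, the coefficients solve the normal equations G · a = b where
  G_{ij} = <φ_i, φ_j> and b_i = <f, φ_i>, with φ_0 = 1, φ_1 = x, φ_2 = x^2.
G =
  [2, 0, 2/3]
  [0, 2/3, 0]
  [2/3, 0, 2/5],
b = (-14/3, 4/5, -6/5).
Solving gives a_0 = -3, a_1 = 6/5, a_2 = 2, so
  g(x) = 2*x^2 + 6*x/5 - 3.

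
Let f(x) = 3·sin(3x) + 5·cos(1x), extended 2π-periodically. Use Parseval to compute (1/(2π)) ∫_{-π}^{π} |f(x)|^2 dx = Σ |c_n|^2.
Σ |c_n|^2 = 17

Expand |f|^2 and use orthogonality of {sin(nx), cos(mx)} on [-π, π]:
  ∫_{-π}^{π} sin(nx)^2 dx = π, ∫ cos(mx)^2 dx = π, and cross terms integrate to 0.
So ∫_{-π}^{π} f(x)^2 dx = 3^2 · π + 5^2 · π = (9 + 25)π.
Divide by 2π: (9 + 25)/2 = 17.
By Parseval, this equals Σ |c_n|^2.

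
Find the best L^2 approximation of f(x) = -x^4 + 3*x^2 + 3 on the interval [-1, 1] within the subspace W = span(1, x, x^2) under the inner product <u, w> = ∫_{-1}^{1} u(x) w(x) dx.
g(x) = 15*x^2/7 + 108/35

The best approximation g ∈ W is the orthogonal projection of f onto W. Writing g = a_0 + a_1 x + a_2 x^2, the coefficients solve the normal equations G · a = b where
  G_{ij} = <φ_i, φ_j> and b_i = <f, φ_i>, with φ_0 = 1, φ_1 = x, φ_2 = x^2.
G =
  [2, 0, 2/3]
  [0, 2/3, 0]
  [2/3, 0, 2/5],
b = (38/5, 0, 102/35).
Solving gives a_0 = 108/35, a_1 = 0, a_2 = 15/7, so
  g(x) = 15*x^2/7 + 108/35.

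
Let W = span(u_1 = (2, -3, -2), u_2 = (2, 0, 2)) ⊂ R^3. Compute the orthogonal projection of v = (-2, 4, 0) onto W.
proj_W(v) = (-49/17, 48/17, 15/17)

Set up U = [u_1 | ... | u_2] ∈ R^(3×2). The projector onto W = col(U) is P = U (U^T U)^(-1) U^T.
Compute U^T U =
  [17, 0]
  [0, 8],
and U^T v = (-16, -4).
Solve U^T U · c = U^T v for the coefficients: c = (-16/17, -1/2). The projection is proj_W(v) = U c.
Check: (v - proj_W(v)) · u_1 = 0  (should be 0).
Check: (v - proj_W(v)) · u_2 = 0  (should be 0).
Result: proj_W(v) = (-49/17, 48/17, 15/17).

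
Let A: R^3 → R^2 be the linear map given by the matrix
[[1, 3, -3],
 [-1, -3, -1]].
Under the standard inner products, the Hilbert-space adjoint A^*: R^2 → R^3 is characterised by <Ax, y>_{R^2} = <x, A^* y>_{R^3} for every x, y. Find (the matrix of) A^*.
A^* = A^T =
[[1, -1],
 [3, -3],
 [-3, -1]]

For real matrices with standard dot products, the defining identity <Ax, y> = <x, A^* y> gives (Ax)^T y = x^T (A^*) y, i.e. x^T A^T y = x^T (A^*) y. Since this holds for all x, y, we must have A^* = A^T. Therefore
A^* =
[[1, -1],
 [3, -3],
 [-3, -1]].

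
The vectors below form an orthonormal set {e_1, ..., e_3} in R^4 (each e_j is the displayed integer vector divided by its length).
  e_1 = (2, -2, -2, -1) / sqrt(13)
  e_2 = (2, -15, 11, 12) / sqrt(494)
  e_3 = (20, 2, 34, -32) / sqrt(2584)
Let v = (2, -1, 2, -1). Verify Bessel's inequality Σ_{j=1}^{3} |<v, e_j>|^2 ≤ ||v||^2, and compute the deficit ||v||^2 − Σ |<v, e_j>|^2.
Σ |<v, e_j>|^2 = 166/17; ||v||^2 = 10; deficit = 4/17

Write each e_j = u_j / sqrt(<u_j, u_j>) where u_j is the displayed integer vector. Then <v, e_j> = <v, u_j> / sqrt(<u_j, u_j>), so |<v, e_j>|^2 = <v, u_j>^2 / <u_j, u_j>.
Coefficients: <v, e_1> = 3/sqrt(13), <v, e_2> = 29/sqrt(494), <v, e_3> = 138/sqrt(2584).
Square and sum: Σ |<v, e_j>|^2 = 166/17.
Compute ||v||^2 = v·v = 10.
Deficit = 10 − 166/17 = 4/17 ≥ 0, confirming Bessel's inequality. (The deficit equals ||v − Σ <v,e_j> e_j||^2, the squared distance from v to span{e_j}.)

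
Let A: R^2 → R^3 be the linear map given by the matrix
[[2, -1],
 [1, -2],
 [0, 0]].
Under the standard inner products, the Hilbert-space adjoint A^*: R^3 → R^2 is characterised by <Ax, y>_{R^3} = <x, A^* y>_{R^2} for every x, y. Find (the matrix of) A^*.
A^* = A^T =
[[2, 1, 0],
 [-1, -2, 0]]

For real matrices with standard dot products, the defining identity <Ax, y> = <x, A^* y> gives (Ax)^T y = x^T (A^*) y, i.e. x^T A^T y = x^T (A^*) y. Since this holds for all x, y, we must have A^* = A^T. Therefore
A^* =
[[2, 1, 0],
 [-1, -2, 0]].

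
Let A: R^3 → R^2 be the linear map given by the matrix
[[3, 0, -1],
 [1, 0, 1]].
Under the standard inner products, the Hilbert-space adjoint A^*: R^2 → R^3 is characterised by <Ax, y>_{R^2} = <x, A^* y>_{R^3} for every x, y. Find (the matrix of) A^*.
A^* = A^T =
[[3, 1],
 [0, 0],
 [-1, 1]]

For real matrices with standard dot products, the defining identity <Ax, y> = <x, A^* y> gives (Ax)^T y = x^T (A^*) y, i.e. x^T A^T y = x^T (A^*) y. Since this holds for all x, y, we must have A^* = A^T. Therefore
A^* =
[[3, 1],
 [0, 0],
 [-1, 1]].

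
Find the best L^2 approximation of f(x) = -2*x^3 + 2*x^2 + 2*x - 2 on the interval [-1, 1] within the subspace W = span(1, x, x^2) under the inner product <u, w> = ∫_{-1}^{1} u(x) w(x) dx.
g(x) = 2*x^2 + 4*x/5 - 2

The best approximation g ∈ W is the orthogonal projection of f onto W. Writing g = a_0 + a_1 x + a_2 x^2, the coefficients solve the normal equations G · a = b where
  G_{ij} = <φ_i, φ_j> and b_i = <f, φ_i>, with φ_0 = 1, φ_1 = x, φ_2 = x^2.
G =
  [2, 0, 2/3]
  [0, 2/3, 0]
  [2/3, 0, 2/5],
b = (-8/3, 8/15, -8/15).
Solving gives a_0 = -2, a_1 = 4/5, a_2 = 2, so
  g(x) = 2*x^2 + 4*x/5 - 2.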